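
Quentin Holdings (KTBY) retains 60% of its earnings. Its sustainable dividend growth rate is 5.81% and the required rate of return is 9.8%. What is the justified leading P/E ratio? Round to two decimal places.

10.03

Payout ratio b = 1 − 0.60 = 0.40.
Justified leading P/E = b/(r−g) = 0.40/(0.098−0.0581) = 10.0251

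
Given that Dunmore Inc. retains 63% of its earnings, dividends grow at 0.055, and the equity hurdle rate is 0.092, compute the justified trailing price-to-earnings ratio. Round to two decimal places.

Payout ratio b = 1 − 0.63 = 0.37.
Justified trailing P/E = b(1+g)/(r−g) = 0.37×(1+0.055)/(0.092−0.055) = 10.5500

10.55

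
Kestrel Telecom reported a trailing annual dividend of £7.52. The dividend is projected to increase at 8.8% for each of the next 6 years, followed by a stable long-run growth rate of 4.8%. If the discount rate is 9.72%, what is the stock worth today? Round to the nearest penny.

£196.10

Two-stage DDM. Project D₁…D_6 at 0.088, terminal growth 0.048, discount at r = 0.0972.
D_1 = 8.1818
D_2 = 8.9018
D_3 = 9.6851
D_4 = 10.5374
D_5 = 11.4647
D_6 = 12.4736
Terminal value at t=6: TV = D_7/(r−g) = 13.0723/(0.0972−0.048) = 265.6975
P₀ = 8.1818/(1+0.0972)^1 + 8.9018/(1+0.0972)^2 + 9.6851/(1+0.0972)^3 + 10.5374/(1+0.0972)^4 + 11.4647/(1+0.0972)^5 + 12.4736/(1+0.0972)^6 + 265.6975/(1+0.0972)^6 = 196.1046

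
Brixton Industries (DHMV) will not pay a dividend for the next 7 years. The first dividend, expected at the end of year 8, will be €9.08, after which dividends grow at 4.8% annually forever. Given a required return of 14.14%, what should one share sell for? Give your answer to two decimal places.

€38.52

Deferred-dividend DDM. At t=7 the remaining stream is a growing perpetuity with first payment D_8 = 9.08.
V_7 = D_8/(r−g) = 9.08/(0.1414−0.048) = 97.2163
P₀ = V_7/(1+r)^7 = 97.2163/(1+0.1414)^7 = 38.5189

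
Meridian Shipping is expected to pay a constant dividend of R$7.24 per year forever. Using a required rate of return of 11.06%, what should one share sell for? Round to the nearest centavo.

R$65.46

Zero-growth DDM (perpetuity): P₀ = D/r = 7.24 / 0.1106 = 65.4611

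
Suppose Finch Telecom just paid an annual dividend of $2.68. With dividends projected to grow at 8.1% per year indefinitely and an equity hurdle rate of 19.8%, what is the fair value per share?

$24.76

Gordon growth model: P₀ = D₁/(r − g). D₁ = 2.68 × (1 + 0.081) = 2.8971.
P₀ = 2.8971 / (0.198 − 0.081) = 2.8971 / 0.117 = 24.7614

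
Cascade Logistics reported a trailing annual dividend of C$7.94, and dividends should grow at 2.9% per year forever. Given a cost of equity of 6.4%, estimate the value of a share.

Gordon growth model: P₀ = D₁/(r − g). D₁ = 7.94 × (1 + 0.029) = 8.1703.
P₀ = 8.1703 / (0.064 − 0.029) = 8.1703 / 0.035 = 233.4360

C$233.44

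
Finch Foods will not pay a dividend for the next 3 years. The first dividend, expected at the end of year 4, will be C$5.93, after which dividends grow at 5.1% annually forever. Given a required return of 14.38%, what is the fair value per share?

Deferred-dividend DDM. At t=3 the remaining stream is a growing perpetuity with first payment D_4 = 5.93.
V_3 = D_4/(r−g) = 5.93/(0.1438−0.051) = 63.9009
P₀ = V_3/(1+r)^3 = 63.9009/(1+0.1438)^3 = 42.7028

C$42.70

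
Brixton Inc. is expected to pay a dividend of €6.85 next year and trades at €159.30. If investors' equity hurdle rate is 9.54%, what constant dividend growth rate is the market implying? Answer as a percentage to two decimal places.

5.24%

From P₀ = D₁/(r − g), the implied growth is g = r − D₁/P₀.
g = 0.0954 − 6.85/159.30 = 0.0954 − 0.04300 = 0.05240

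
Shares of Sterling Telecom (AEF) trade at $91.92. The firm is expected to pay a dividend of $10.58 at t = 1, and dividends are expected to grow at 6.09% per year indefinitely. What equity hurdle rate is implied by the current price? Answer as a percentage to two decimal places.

Rearranging the constant-growth DDM: r = D₁/P₀ + g.
r = 10.5800 / 91.92 + 0.0609 = 0.11510 + 0.0609 = 0.17600

17.60%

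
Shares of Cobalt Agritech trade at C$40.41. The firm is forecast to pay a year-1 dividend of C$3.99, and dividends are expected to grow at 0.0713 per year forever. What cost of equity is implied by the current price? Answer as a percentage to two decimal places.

17.00%

Rearranging the constant-growth DDM: r = D₁/P₀ + g.
r = 3.9900 / 40.41 + 0.0713 = 0.09874 + 0.0713 = 0.17004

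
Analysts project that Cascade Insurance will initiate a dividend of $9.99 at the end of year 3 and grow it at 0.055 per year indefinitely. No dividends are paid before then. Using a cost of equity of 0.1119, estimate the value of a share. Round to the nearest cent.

Deferred-dividend DDM. At t=2 the remaining stream is a growing perpetuity with first payment D_3 = 9.99.
V_2 = D_3/(r−g) = 9.99/(0.1119−0.055) = 175.5712
P₀ = V_2/(1+r)^2 = 175.5712/(1+0.1119)^2 = 142.0109

$142.01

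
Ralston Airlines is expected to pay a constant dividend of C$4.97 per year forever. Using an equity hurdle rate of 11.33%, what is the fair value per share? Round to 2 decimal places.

Zero-growth DDM (perpetuity): P₀ = D/r = 4.97 / 0.1133 = 43.8658

C$43.87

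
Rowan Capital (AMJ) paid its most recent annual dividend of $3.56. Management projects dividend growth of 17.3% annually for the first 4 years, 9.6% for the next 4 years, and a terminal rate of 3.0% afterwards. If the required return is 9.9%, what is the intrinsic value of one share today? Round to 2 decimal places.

Three-stage DDM. Project D₁…D_8; terminal Gordon value at t=8 with g = 0.03; discount at r = 0.099.
D_1 = 4.1759
D_2 = 4.8983
D_3 = 5.7457
D_4 = 6.7397
D_5 = 7.3867
D_6 = 8.0959
D_7 = 8.8731
D_8 = 9.7249
TV_8 = 10.0166/(0.099−0.03) = 145.1685
P₀ = Σ Dₜ/(1+r)ᵗ + TV_8/(1+r)^8 = 103.3753

$103.38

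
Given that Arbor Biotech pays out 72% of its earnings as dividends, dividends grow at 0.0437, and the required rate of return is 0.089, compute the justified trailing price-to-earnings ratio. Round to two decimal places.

16.59

Justified trailing P/E = b(1+g)/(r−g) = 0.72×(1+0.0437)/(0.089−0.0437) = 16.5886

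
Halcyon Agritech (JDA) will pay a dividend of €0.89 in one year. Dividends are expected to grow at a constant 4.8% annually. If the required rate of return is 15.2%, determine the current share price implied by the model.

€8.56

Gordon growth model: P₀ = D₁/(r − g), with D₁ = 0.89 given directly.
P₀ = 0.8900 / (0.152 − 0.048) = 0.8900 / 0.104 = 8.5577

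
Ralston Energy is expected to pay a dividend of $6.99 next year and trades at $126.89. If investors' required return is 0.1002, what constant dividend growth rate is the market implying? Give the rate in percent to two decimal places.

From P₀ = D₁/(r − g), the implied growth is g = r − D₁/P₀.
g = 0.1002 − 6.99/126.89 = 0.1002 − 0.05509 = 0.04511

4.51%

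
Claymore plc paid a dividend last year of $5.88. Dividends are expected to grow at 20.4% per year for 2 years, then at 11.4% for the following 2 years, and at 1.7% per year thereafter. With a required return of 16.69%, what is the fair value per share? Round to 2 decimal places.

$62.71

Three-stage DDM. Project D₁…D_4; terminal Gordon value at t=4 with g = 0.017; discount at r = 0.1669.
D_1 = 7.0795
D_2 = 8.5237
D_3 = 9.4954
D_4 = 10.5779
TV_4 = 10.7578/(0.1669−0.017) = 71.7662
P₀ = Σ Dₜ/(1+r)ᵗ + TV_4/(1+r)^4 = 62.7146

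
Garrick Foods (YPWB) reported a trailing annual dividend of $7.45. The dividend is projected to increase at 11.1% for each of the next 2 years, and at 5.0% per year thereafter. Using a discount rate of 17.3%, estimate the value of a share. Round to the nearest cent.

Two-stage DDM. Project D₁…D_2 at 0.111, terminal growth 0.05, discount at r = 0.173.
D_1 = 8.2769
D_2 = 9.1957
Terminal value at t=2: TV = D_3/(r−g) = 9.6555/(0.173−0.05) = 78.4998
P₀ = 8.2769/(1+0.173)^1 + 9.1957/(1+0.173)^2 + 78.4998/(1+0.173)^2 = 70.7917

$70.79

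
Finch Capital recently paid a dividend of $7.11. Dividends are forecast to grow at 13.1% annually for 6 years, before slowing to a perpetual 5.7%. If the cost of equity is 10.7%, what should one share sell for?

$216.96

Two-stage DDM. Project D₁…D_6 at 0.131, terminal growth 0.057, discount at r = 0.107.
D_1 = 8.0414
D_2 = 9.0948
D_3 = 10.2863
D_4 = 11.6338
D_5 = 13.1578
D_6 = 14.8814
Terminal value at t=6: TV = D_7/(r−g) = 15.7297/(0.107−0.057) = 314.5938
P₀ = 8.0414/(1+0.107)^1 + 9.0948/(1+0.107)^2 + 10.2863/(1+0.107)^3 + 11.6338/(1+0.107)^4 + 13.1578/(1+0.107)^5 + 14.8814/(1+0.107)^6 + 314.5938/(1+0.107)^6 = 216.9648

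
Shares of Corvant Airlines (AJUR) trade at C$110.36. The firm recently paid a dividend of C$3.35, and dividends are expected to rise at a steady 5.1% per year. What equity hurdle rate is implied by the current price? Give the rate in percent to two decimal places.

Rearranging the constant-growth DDM: r = D₁/P₀ + g.
D₁ = 3.35 × (1 + 0.051) = 3.5208.
r = 3.5208 / 110.36 + 0.051 = 0.03190 + 0.051 = 0.08290

8.29%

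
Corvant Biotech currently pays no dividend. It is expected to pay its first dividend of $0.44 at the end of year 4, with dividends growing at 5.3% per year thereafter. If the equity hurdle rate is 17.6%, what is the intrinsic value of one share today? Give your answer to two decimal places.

Deferred-dividend DDM. At t=3 the remaining stream is a growing perpetuity with first payment D_4 = 0.44.
V_3 = D_4/(r−g) = 0.44/(0.176−0.053) = 3.5772
P₀ = V_3/(1+r)^3 = 3.5772/(1+0.176)^3 = 2.1995

$2.20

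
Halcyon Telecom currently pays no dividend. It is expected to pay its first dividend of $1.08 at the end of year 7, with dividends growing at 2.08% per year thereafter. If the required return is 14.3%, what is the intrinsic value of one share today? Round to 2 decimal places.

Deferred-dividend DDM. At t=6 the remaining stream is a growing perpetuity with first payment D_7 = 1.08.
V_6 = D_7/(r−g) = 1.08/(0.143−0.0208) = 8.8380
P₀ = V_6/(1+r)^6 = 8.8380/(1+0.143)^6 = 3.9635

$3.96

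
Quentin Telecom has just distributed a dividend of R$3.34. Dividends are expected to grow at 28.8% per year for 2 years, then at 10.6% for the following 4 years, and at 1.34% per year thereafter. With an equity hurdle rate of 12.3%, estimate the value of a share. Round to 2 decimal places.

Three-stage DDM. Project D₁…D_6; terminal Gordon value at t=6 with g = 0.0134; discount at r = 0.123.
D_1 = 4.3019
D_2 = 5.5409
D_3 = 6.1282
D_4 = 6.7778
D_5 = 7.4962
D_6 = 8.2908
TV_6 = 8.4019/(0.123−0.0134) = 76.6600
P₀ = Σ Dₜ/(1+r)ᵗ + TV_6/(1+r)^6 = 63.3635

R$63.36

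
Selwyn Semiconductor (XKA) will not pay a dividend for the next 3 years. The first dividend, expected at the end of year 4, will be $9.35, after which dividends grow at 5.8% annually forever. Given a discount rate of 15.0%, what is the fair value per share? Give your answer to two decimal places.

Deferred-dividend DDM. At t=3 the remaining stream is a growing perpetuity with first payment D_4 = 9.35.
V_3 = D_4/(r−g) = 9.35/(0.15−0.058) = 101.6304
P₀ = V_3/(1+r)^3 = 101.6304/(1+0.15)^3 = 66.8237

$66.82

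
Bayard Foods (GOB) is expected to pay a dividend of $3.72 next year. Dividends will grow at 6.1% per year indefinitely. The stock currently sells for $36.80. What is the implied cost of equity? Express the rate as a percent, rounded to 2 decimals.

16.21%

Rearranging the constant-growth DDM: r = D₁/P₀ + g.
r = 3.7200 / 36.80 + 0.061 = 0.10109 + 0.061 = 0.16209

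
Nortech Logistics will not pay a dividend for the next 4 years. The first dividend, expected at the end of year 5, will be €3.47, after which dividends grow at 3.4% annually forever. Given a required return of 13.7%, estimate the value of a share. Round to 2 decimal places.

€20.16

Deferred-dividend DDM. At t=4 the remaining stream is a growing perpetuity with first payment D_5 = 3.47.
V_4 = D_5/(r−g) = 3.47/(0.137−0.034) = 33.6893
P₀ = V_4/(1+r)^4 = 33.6893/(1+0.137)^4 = 20.1581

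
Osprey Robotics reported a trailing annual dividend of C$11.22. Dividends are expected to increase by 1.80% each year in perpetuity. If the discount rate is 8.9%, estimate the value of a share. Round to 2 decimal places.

Gordon growth model: P₀ = D₁/(r − g). D₁ = 11.22 × (1 + 0.018) = 11.4220.
P₀ = 11.4220 / (0.089 − 0.018) = 11.4220 / 0.071 = 160.8727

C$160.87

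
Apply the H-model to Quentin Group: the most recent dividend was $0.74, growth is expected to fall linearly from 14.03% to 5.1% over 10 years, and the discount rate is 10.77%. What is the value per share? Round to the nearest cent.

H-model: P₀ = D₀[(1+g_L) + H(g_S−g_L)]/(r−g_L), with H = 10/2 = 5.
P₀ = 0.74 × [(1+0.051) + 5×(0.1403−0.051)] / (0.1077−0.051)
   = 0.74 × 1.4975 / 0.0567 = 19.5441

$19.54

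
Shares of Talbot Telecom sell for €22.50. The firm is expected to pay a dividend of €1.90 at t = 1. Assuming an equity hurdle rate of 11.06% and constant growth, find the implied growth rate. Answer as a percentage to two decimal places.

From P₀ = D₁/(r − g), the implied growth is g = r − D₁/P₀.
g = 0.1106 − 1.90/22.50 = 0.1106 − 0.08444 = 0.02616

2.62%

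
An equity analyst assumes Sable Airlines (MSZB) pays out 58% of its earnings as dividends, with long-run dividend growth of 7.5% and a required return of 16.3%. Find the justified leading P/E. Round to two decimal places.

6.59

Justified leading P/E = b/(r−g) = 0.58/(0.163−0.075) = 6.5909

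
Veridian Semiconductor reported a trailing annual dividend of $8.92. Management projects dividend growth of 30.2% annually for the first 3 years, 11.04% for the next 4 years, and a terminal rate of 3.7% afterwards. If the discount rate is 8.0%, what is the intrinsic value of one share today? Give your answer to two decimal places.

$527.56

Three-stage DDM. Project D₁…D_7; terminal Gordon value at t=7 with g = 0.037; discount at r = 0.08.
D_1 = 11.6138
D_2 = 15.1212
D_3 = 19.6878
D_4 = 21.8614
D_5 = 24.2749
D_6 = 26.9548
D_7 = 29.9306
TV_7 = 31.0380/(0.08−0.037) = 721.8150
P₀ = Σ Dₜ/(1+r)ᵗ + TV_7/(1+r)^7 = 527.5587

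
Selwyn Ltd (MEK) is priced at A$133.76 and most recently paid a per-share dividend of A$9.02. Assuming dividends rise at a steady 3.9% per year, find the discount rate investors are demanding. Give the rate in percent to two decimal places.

10.91%

Rearranging the constant-growth DDM: r = D₁/P₀ + g.
D₁ = 9.02 × (1 + 0.039) = 9.3718.
r = 9.3718 / 133.76 + 0.039 = 0.07006 + 0.039 = 0.10906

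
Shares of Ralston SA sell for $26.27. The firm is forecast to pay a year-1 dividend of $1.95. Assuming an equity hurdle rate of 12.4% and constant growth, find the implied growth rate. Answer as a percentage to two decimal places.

4.98%

From P₀ = D₁/(r − g), the implied growth is g = r − D₁/P₀.
g = 0.124 − 1.95/26.27 = 0.124 − 0.07423 = 0.04977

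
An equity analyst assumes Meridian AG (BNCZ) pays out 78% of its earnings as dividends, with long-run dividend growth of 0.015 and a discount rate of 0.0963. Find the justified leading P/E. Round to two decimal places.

9.59

Justified leading P/E = b/(r−g) = 0.78/(0.0963−0.015) = 9.5941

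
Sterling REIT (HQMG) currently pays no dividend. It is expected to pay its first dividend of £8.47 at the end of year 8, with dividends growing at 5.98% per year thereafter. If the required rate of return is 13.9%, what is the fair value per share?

Deferred-dividend DDM. At t=7 the remaining stream is a growing perpetuity with first payment D_8 = 8.47.
V_7 = D_8/(r−g) = 8.47/(0.139−0.0598) = 106.9444
P₀ = V_7/(1+r)^7 = 106.9444/(1+0.139)^7 = 43.0023

£43.00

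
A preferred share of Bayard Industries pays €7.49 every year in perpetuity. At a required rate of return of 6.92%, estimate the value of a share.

€108.24

Zero-growth DDM (perpetuity): P₀ = D/r = 7.49 / 0.0692 = 108.2370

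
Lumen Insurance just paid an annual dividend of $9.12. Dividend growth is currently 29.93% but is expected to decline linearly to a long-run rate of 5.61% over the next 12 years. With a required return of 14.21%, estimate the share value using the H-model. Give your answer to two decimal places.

$266.74

H-model: P₀ = D₀[(1+g_L) + H(g_S−g_L)]/(r−g_L), with H = 12/2 = 6.
P₀ = 9.12 × [(1+0.0561) + 6×(0.2993−0.0561)] / (0.1421−0.0561)
   = 9.12 × 2.5153 / 0.086 = 266.7388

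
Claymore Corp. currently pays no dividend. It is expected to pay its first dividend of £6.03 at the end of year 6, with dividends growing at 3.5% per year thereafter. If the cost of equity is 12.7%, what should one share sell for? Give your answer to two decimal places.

Deferred-dividend DDM. At t=5 the remaining stream is a growing perpetuity with first payment D_6 = 6.03.
V_5 = D_6/(r−g) = 6.03/(0.127−0.035) = 65.5435
P₀ = V_5/(1+r)^5 = 65.5435/(1+0.127)^5 = 36.0504

£36.05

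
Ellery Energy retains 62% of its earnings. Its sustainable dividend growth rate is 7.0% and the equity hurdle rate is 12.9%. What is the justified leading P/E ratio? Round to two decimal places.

Payout ratio b = 1 − 0.62 = 0.38.
Justified leading P/E = b/(r−g) = 0.38/(0.129−0.07) = 6.4407

6.44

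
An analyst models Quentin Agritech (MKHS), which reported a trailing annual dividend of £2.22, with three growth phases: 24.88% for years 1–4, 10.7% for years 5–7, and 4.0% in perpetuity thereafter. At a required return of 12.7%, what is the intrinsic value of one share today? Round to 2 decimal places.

£59.16

Three-stage DDM. Project D₁…D_7; terminal Gordon value at t=7 with g = 0.04; discount at r = 0.127.
D_1 = 2.7723
D_2 = 3.4621
D_3 = 4.3235
D_4 = 5.3991
D_5 = 5.9768
D_6 = 6.6164
D_7 = 7.3243
TV_7 = 7.6173/(0.127−0.04) = 87.5551
P₀ = Σ Dₜ/(1+r)ᵗ + TV_7/(1+r)^7 = 59.1563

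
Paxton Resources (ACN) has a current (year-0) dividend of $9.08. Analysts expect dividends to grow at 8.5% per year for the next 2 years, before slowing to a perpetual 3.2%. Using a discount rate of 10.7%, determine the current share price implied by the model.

$137.65

Two-stage DDM. Project D₁…D_2 at 0.085, terminal growth 0.032, discount at r = 0.107.
D_1 = 9.8518
D_2 = 10.6892
Terminal value at t=2: TV = D_3/(r−g) = 11.0313/(0.107−0.032) = 147.0834
P₀ = 9.8518/(1+0.107)^1 + 10.6892/(1+0.107)^2 + 147.0834/(1+0.107)^2 = 137.6463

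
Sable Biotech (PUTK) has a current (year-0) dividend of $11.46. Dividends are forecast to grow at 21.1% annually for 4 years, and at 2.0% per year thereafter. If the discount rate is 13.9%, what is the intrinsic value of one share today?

$179.08

Two-stage DDM. Project D₁…D_4 at 0.211, terminal growth 0.02, discount at r = 0.139.
D_1 = 13.8781
D_2 = 16.8063
D_3 = 20.3525
D_4 = 24.6468
Terminal value at t=4: TV = D_5/(r−g) = 25.1398/(0.139−0.02) = 211.2586
P₀ = 13.8781/(1+0.139)^1 + 16.8063/(1+0.139)^2 + 20.3525/(1+0.139)^3 + 24.6468/(1+0.139)^4 + 211.2586/(1+0.139)^4 = 179.0787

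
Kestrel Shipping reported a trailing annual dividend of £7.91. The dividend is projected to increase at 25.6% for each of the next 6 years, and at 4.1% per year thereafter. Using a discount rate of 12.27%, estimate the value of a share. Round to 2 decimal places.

£269.17

Two-stage DDM. Project D₁…D_6 at 0.256, terminal growth 0.041, discount at r = 0.1227.
D_1 = 9.9350
D_2 = 12.4783
D_3 = 15.6728
D_4 = 19.6850
D_5 = 24.7243
D_6 = 31.0538
Terminal value at t=6: TV = D_7/(r−g) = 32.3270/(0.1227−0.041) = 395.6790
P₀ = 9.9350/(1+0.1227)^1 + 12.4783/(1+0.1227)^2 + 15.6728/(1+0.1227)^3 + 19.6850/(1+0.1227)^4 + 24.7243/(1+0.1227)^5 + 31.0538/(1+0.1227)^6 + 395.6790/(1+0.1227)^6 = 269.1711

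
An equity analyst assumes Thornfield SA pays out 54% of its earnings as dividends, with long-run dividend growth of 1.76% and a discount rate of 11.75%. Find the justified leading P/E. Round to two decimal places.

5.41

Justified leading P/E = b/(r−g) = 0.54/(0.1175−0.0176) = 5.4054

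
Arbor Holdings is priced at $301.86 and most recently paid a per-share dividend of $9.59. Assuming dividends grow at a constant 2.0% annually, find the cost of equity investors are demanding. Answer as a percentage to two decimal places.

5.24%

Rearranging the constant-growth DDM: r = D₁/P₀ + g.
D₁ = 9.59 × (1 + 0.02) = 9.7818.
r = 9.7818 / 301.86 + 0.02 = 0.03241 + 0.02 = 0.05241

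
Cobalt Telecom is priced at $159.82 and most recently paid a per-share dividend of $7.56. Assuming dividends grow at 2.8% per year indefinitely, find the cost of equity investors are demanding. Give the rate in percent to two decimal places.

Rearranging the constant-growth DDM: r = D₁/P₀ + g.
D₁ = 7.56 × (1 + 0.028) = 7.7717.
r = 7.7717 / 159.82 + 0.028 = 0.04863 + 0.028 = 0.07663

7.66%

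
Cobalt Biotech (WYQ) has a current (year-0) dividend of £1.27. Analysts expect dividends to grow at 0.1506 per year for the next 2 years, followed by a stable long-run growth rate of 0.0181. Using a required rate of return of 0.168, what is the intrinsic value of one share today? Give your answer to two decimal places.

£10.85

Two-stage DDM. Project D₁…D_2 at 0.1506, terminal growth 0.0181, discount at r = 0.168.
D_1 = 1.4613
D_2 = 1.6813
Terminal value at t=2: TV = D_3/(r−g) = 1.7118/(0.168−0.0181) = 11.4193
P₀ = 1.4613/(1+0.168)^1 + 1.6813/(1+0.168)^2 + 11.4193/(1+0.168)^2 = 10.8541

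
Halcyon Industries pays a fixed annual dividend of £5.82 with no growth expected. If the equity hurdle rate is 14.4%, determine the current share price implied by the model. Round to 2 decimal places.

£40.42

Zero-growth DDM (perpetuity): P₀ = D/r = 5.82 / 0.144 = 40.4167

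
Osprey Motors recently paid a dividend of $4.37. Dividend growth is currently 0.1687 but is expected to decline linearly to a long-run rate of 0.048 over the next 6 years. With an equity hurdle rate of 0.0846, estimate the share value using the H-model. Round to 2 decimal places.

H-model: P₀ = D₀[(1+g_L) + H(g_S−g_L)]/(r−g_L), with H = 6/2 = 3.
P₀ = 4.37 × [(1+0.048) + 3×(0.1687−0.048)] / (0.0846−0.048)
   = 4.37 × 1.4101 / 0.0366 = 168.3644

$168.36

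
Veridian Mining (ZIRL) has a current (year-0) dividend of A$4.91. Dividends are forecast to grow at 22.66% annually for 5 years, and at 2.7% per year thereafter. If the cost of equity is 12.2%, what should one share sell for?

Two-stage DDM. Project D₁…D_5 at 0.2266, terminal growth 0.027, discount at r = 0.122.
D_1 = 6.0226
D_2 = 7.3873
D_3 = 9.0613
D_4 = 11.1146
D_5 = 13.6332
Terminal value at t=5: TV = D_6/(r−g) = 14.0012/(0.122−0.027) = 147.3816
P₀ = 6.0226/(1+0.122)^1 + 7.3873/(1+0.122)^2 + 9.0613/(1+0.122)^3 + 11.1146/(1+0.122)^4 + 13.6332/(1+0.122)^5 + 147.3816/(1+0.122)^5 = 115.2171

A$115.22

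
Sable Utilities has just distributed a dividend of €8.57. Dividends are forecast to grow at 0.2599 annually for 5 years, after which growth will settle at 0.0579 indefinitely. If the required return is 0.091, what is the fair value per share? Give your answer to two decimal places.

Two-stage DDM. Project D₁…D_5 at 0.2599, terminal growth 0.0579, discount at r = 0.091.
D_1 = 10.7973
D_2 = 13.6036
D_3 = 17.1391
D_4 = 21.5936
D_5 = 27.2058
Terminal value at t=5: TV = D_6/(r−g) = 28.7810/(0.091−0.0579) = 869.5165
P₀ = 10.7973/(1+0.091)^1 + 13.6036/(1+0.091)^2 + 17.1391/(1+0.091)^3 + 21.5936/(1+0.091)^4 + 27.2058/(1+0.091)^5 + 869.5165/(1+0.091)^5 = 629.9071

€629.91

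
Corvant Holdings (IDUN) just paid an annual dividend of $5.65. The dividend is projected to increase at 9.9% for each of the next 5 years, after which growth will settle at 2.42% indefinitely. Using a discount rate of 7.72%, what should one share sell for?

Two-stage DDM. Project D₁…D_5 at 0.099, terminal growth 0.0242, discount at r = 0.0772.
D_1 = 6.2094
D_2 = 6.8241
D_3 = 7.4997
D_4 = 8.2421
D_5 = 9.0581
Terminal value at t=5: TV = D_6/(r−g) = 9.2773/(0.0772−0.0242) = 175.0434
P₀ = 6.2094/(1+0.0772)^1 + 6.8241/(1+0.0772)^2 + 7.4997/(1+0.0772)^3 + 8.2421/(1+0.0772)^4 + 9.0581/(1+0.0772)^5 + 175.0434/(1+0.0772)^5 = 150.7001

$150.70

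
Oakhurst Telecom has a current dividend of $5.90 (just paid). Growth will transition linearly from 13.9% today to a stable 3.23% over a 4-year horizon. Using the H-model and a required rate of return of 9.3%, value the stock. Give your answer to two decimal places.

H-model: P₀ = D₀[(1+g_L) + H(g_S−g_L)]/(r−g_L), with H = 4/2 = 2.
P₀ = 5.90 × [(1+0.0323) + 2×(0.139−0.0323)] / (0.093−0.0323)
   = 5.90 × 1.2457 / 0.0607 = 121.0812

$121.08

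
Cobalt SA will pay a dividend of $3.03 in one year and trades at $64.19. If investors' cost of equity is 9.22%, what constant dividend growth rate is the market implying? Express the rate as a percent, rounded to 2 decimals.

4.50%

From P₀ = D₁/(r − g), the implied growth is g = r − D₁/P₀.
g = 0.0922 − 3.03/64.19 = 0.0922 − 0.04720 = 0.04500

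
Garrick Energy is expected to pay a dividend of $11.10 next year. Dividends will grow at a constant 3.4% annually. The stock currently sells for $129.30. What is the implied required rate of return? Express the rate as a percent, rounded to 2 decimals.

11.98%

Rearranging the constant-growth DDM: r = D₁/P₀ + g.
r = 11.1000 / 129.30 + 0.034 = 0.08585 + 0.034 = 0.11985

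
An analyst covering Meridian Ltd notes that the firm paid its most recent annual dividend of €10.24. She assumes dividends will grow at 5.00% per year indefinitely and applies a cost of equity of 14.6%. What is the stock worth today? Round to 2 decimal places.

Gordon growth model: P₀ = D₁/(r − g). D₁ = 10.24 × (1 + 0.05) = 10.7520.
P₀ = 10.7520 / (0.146 − 0.05) = 10.7520 / 0.096 = 112.0000

€112.00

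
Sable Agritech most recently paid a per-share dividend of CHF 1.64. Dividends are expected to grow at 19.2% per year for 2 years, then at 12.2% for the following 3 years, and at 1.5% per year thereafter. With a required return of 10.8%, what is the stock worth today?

Three-stage DDM. Project D₁…D_5; terminal Gordon value at t=5 with g = 0.015; discount at r = 0.108.
D_1 = 1.9549
D_2 = 2.3302
D_3 = 2.6145
D_4 = 2.9335
D_5 = 3.2914
TV_5 = 3.3407/(0.108−0.015) = 35.9218
P₀ = Σ Dₜ/(1+r)ᵗ + TV_5/(1+r)^5 = 31.0127

CHF 31.01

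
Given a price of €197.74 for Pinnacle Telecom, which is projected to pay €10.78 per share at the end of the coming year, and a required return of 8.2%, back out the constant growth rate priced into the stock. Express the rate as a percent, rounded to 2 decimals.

2.75%

From P₀ = D₁/(r − g), the implied growth is g = r − D₁/P₀.
g = 0.082 − 10.78/197.74 = 0.082 − 0.05452 = 0.02748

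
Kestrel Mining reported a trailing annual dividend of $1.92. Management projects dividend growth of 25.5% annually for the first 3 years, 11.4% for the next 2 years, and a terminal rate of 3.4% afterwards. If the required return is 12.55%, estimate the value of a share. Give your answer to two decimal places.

Three-stage DDM. Project D₁…D_5; terminal Gordon value at t=5 with g = 0.034; discount at r = 0.1255.
D_1 = 2.4096
D_2 = 3.0240
D_3 = 3.7952
D_4 = 4.2278
D_5 = 4.7098
TV_5 = 4.8699/(0.1255−0.034) = 53.2234
P₀ = Σ Dₜ/(1+r)ᵗ + TV_5/(1+r)^5 = 41.9023

$41.90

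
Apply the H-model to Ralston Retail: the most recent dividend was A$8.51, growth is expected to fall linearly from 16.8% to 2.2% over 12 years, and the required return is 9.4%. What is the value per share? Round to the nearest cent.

A$224.33

H-model: P₀ = D₀[(1+g_L) + H(g_S−g_L)]/(r−g_L), with H = 12/2 = 6.
P₀ = 8.51 × [(1+0.022) + 6×(0.168−0.022)] / (0.094−0.022)
   = 8.51 × 1.8980 / 0.072 = 224.3331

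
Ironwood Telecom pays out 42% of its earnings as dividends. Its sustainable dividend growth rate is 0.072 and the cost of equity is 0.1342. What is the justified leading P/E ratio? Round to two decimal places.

6.75

Justified leading P/E = b/(r−g) = 0.42/(0.1342−0.072) = 6.7524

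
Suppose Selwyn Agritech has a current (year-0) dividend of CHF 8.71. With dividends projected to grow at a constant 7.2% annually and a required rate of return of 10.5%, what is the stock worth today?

CHF 282.94

Gordon growth model: P₀ = D₁/(r − g). D₁ = 8.71 × (1 + 0.072) = 9.3371.
P₀ = 9.3371 / (0.105 − 0.072) = 9.3371 / 0.033 = 282.9430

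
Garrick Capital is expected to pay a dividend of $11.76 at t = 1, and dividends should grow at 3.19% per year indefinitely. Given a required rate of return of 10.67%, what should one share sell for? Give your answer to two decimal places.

Gordon growth model: P₀ = D₁/(r − g), with D₁ = 11.76 given directly.
P₀ = 11.7600 / (0.1067 − 0.0319) = 11.7600 / 0.0748 = 157.2193

$157.22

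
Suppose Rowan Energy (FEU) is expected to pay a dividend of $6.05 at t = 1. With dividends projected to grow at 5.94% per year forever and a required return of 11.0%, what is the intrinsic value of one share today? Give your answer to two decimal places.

$119.57

Gordon growth model: P₀ = D₁/(r − g), with D₁ = 6.05 given directly.
P₀ = 6.0500 / (0.11 − 0.0594) = 6.0500 / 0.0506 = 119.5652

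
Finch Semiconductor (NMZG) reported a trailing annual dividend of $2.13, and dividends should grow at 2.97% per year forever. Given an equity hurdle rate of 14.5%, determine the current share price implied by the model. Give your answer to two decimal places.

Gordon growth model: P₀ = D₁/(r − g). D₁ = 2.13 × (1 + 0.0297) = 2.1933.
P₀ = 2.1933 / (0.145 − 0.0297) = 2.1933 / 0.1153 = 19.0222

$19.02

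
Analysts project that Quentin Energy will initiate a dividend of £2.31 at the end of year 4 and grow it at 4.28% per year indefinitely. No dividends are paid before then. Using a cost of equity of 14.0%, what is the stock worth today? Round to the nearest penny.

£16.04

Deferred-dividend DDM. At t=3 the remaining stream is a growing perpetuity with first payment D_4 = 2.31.
V_3 = D_4/(r−g) = 2.31/(0.14−0.0428) = 23.7654
P₀ = V_3/(1+r)^3 = 23.7654/(1+0.14)^3 = 16.0410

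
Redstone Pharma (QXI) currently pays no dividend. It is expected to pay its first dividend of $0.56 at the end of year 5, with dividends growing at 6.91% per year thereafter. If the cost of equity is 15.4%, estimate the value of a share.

$3.72

Deferred-dividend DDM. At t=4 the remaining stream is a growing perpetuity with first payment D_5 = 0.56.
V_4 = D_5/(r−g) = 0.56/(0.154−0.0691) = 6.5960
P₀ = V_4/(1+r)^4 = 6.5960/(1+0.154)^4 = 3.7193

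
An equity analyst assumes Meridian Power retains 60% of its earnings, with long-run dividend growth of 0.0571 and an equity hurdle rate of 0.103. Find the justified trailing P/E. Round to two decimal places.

9.21

Payout ratio b = 1 − 0.60 = 0.40.
Justified trailing P/E = b(1+g)/(r−g) = 0.40×(1+0.0571)/(0.103−0.0571) = 9.2122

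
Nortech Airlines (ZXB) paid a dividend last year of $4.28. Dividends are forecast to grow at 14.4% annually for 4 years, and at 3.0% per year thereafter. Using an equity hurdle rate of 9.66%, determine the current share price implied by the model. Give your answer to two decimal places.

$97.45

Two-stage DDM. Project D₁…D_4 at 0.144, terminal growth 0.03, discount at r = 0.0966.
D_1 = 4.8963
D_2 = 5.6014
D_3 = 6.4080
D_4 = 7.3307
Terminal value at t=4: TV = D_5/(r−g) = 7.5507/(0.0966−0.03) = 113.3733
P₀ = 4.8963/(1+0.0966)^1 + 5.6014/(1+0.0966)^2 + 6.4080/(1+0.0966)^3 + 7.3307/(1+0.0966)^4 + 113.3733/(1+0.0966)^4 = 97.4520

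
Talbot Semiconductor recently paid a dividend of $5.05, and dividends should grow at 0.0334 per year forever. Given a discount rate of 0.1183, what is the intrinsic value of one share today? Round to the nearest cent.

Gordon growth model: P₀ = D₁/(r − g). D₁ = 5.05 × (1 + 0.0334) = 5.2187.
P₀ = 5.2187 / (0.1183 − 0.0334) = 5.2187 / 0.0849 = 61.4684

$61.47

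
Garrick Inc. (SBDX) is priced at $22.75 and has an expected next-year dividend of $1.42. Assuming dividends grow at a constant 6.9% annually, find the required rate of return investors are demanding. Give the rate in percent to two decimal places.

Rearranging the constant-growth DDM: r = D₁/P₀ + g.
r = 1.4200 / 22.75 + 0.069 = 0.06242 + 0.069 = 0.13142

13.14%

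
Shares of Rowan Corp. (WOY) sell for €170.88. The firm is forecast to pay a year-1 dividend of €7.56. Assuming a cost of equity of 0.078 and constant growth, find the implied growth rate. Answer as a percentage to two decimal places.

3.38%

From P₀ = D₁/(r − g), the implied growth is g = r − D₁/P₀.
g = 0.078 − 7.56/170.88 = 0.078 − 0.04424 = 0.03376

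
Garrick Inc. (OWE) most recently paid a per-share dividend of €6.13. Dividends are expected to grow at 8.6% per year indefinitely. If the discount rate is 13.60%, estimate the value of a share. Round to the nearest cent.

€133.14

Gordon growth model: P₀ = D₁/(r − g). D₁ = 6.13 × (1 + 0.086) = 6.6572.
P₀ = 6.6572 / (0.136 − 0.086) = 6.6572 / 0.05 = 133.1436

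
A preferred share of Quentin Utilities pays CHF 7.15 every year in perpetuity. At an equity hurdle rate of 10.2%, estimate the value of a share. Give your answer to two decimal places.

Zero-growth DDM (perpetuity): P₀ = D/r = 7.15 / 0.102 = 70.0980

CHF 70.10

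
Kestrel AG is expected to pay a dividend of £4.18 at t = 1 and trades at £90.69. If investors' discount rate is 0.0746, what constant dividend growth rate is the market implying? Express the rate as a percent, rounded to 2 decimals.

From P₀ = D₁/(r − g), the implied growth is g = r − D₁/P₀.
g = 0.0746 − 4.18/90.69 = 0.0746 − 0.04609 = 0.02851

2.85%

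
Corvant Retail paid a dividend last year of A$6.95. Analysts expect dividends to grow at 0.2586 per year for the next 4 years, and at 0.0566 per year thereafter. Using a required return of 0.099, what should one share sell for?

Two-stage DDM. Project D₁…D_4 at 0.2586, terminal growth 0.0566, discount at r = 0.099.
D_1 = 8.7473
D_2 = 11.0093
D_3 = 13.8563
D_4 = 17.4396
Terminal value at t=4: TV = D_5/(r−g) = 18.4266/(0.099−0.0566) = 434.5907
P₀ = 8.7473/(1+0.099)^1 + 11.0093/(1+0.099)^2 + 13.8563/(1+0.099)^3 + 17.4396/(1+0.099)^4 + 434.5907/(1+0.099)^4 = 337.3814

A$337.38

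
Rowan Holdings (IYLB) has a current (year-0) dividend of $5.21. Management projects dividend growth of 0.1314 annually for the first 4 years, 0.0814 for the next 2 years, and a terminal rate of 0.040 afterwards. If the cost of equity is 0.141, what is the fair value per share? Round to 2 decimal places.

Three-stage DDM. Project D₁…D_6; terminal Gordon value at t=6 with g = 0.04; discount at r = 0.141.
D_1 = 5.8946
D_2 = 6.6691
D_3 = 7.5455
D_4 = 8.5369
D_5 = 9.2319
D_6 = 9.9833
TV_6 = 10.3827/(0.141−0.04) = 102.7986
P₀ = Σ Dₜ/(1+r)ᵗ + TV_6/(1+r)^6 = 76.2914

$76.29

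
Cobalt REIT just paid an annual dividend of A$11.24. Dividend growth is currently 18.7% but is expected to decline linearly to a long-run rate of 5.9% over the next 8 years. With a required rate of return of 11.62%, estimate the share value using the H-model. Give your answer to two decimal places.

A$308.71

H-model: P₀ = D₀[(1+g_L) + H(g_S−g_L)]/(r−g_L), with H = 8/2 = 4.
P₀ = 11.24 × [(1+0.059) + 4×(0.187−0.059)] / (0.1162−0.059)
   = 11.24 × 1.5710 / 0.0572 = 308.7070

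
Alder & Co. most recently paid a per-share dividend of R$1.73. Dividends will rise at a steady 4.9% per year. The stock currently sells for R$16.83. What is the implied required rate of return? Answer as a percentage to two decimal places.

15.68%

Rearranging the constant-growth DDM: r = D₁/P₀ + g.
D₁ = 1.73 × (1 + 0.049) = 1.8148.
r = 1.8148 / 16.83 + 0.049 = 0.10783 + 0.049 = 0.15683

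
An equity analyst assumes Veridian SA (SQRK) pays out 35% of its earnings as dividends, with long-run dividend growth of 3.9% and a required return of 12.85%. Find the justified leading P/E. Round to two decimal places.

Justified leading P/E = b/(r−g) = 0.35/(0.1285−0.039) = 3.9106

3.91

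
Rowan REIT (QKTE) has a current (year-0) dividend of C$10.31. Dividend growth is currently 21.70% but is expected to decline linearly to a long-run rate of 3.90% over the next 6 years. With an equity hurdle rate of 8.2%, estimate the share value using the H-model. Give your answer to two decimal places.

H-model: P₀ = D₀[(1+g_L) + H(g_S−g_L)]/(r−g_L), with H = 6/2 = 3.
P₀ = 10.31 × [(1+0.039) + 3×(0.217−0.039)] / (0.082−0.039)
   = 10.31 × 1.5730 / 0.043 = 377.1542

C$377.15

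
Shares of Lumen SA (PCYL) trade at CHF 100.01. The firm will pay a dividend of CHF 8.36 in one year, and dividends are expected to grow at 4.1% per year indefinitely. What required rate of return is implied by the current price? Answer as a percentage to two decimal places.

Rearranging the constant-growth DDM: r = D₁/P₀ + g.
r = 8.3600 / 100.01 + 0.041 = 0.08359 + 0.041 = 0.12459

12.46%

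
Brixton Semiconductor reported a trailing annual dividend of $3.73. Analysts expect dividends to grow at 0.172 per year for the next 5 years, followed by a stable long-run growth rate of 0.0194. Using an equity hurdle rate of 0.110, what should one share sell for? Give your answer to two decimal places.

$77.09

Two-stage DDM. Project D₁…D_5 at 0.172, terminal growth 0.0194, discount at r = 0.11.
D_1 = 4.3716
D_2 = 5.1235
D_3 = 6.0047
D_4 = 7.0375
D_5 = 8.2480
Terminal value at t=5: TV = D_6/(r−g) = 8.4080/(0.11−0.0194) = 92.8033
P₀ = 4.3716/(1+0.11)^1 + 5.1235/(1+0.11)^2 + 6.0047/(1+0.11)^3 + 7.0375/(1+0.11)^4 + 8.2480/(1+0.11)^5 + 92.8033/(1+0.11)^5 = 77.0921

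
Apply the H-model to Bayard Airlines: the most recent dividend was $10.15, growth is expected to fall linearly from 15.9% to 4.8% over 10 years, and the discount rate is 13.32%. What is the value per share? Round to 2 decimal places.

$190.97

H-model: P₀ = D₀[(1+g_L) + H(g_S−g_L)]/(r−g_L), with H = 10/2 = 5.
P₀ = 10.15 × [(1+0.048) + 5×(0.159−0.048)] / (0.1332−0.048)
   = 10.15 × 1.6030 / 0.0852 = 190.9677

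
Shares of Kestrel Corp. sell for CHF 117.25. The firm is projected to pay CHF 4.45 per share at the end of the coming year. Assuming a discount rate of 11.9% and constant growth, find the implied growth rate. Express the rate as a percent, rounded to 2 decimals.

8.10%

From P₀ = D₁/(r − g), the implied growth is g = r − D₁/P₀.
g = 0.119 − 4.45/117.25 = 0.119 − 0.03795 = 0.08105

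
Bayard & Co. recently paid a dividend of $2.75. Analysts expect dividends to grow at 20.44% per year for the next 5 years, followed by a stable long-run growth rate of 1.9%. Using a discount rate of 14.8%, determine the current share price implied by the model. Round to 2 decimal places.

Two-stage DDM. Project D₁…D_5 at 0.2044, terminal growth 0.019, discount at r = 0.148.
D_1 = 3.3121
D_2 = 3.9891
D_3 = 4.8045
D_4 = 5.7865
D_5 = 6.9693
Terminal value at t=5: TV = D_6/(r−g) = 7.1017/(0.148−0.019) = 55.0517
P₀ = 3.3121/(1+0.148)^1 + 3.9891/(1+0.148)^2 + 4.8045/(1+0.148)^3 + 5.7865/(1+0.148)^4 + 6.9693/(1+0.148)^5 + 55.0517/(1+0.148)^5 = 43.5240

$43.52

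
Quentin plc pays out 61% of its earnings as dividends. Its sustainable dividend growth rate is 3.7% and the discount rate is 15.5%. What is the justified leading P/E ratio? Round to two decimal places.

Justified leading P/E = b/(r−g) = 0.61/(0.155−0.037) = 5.1695

5.17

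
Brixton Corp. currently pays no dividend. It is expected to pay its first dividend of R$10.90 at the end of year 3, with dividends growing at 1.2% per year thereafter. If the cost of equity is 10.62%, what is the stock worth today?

Deferred-dividend DDM. At t=2 the remaining stream is a growing perpetuity with first payment D_3 = 10.90.
V_2 = D_3/(r−g) = 10.90/(0.1062−0.012) = 115.7113
P₀ = V_2/(1+r)^2 = 115.7113/(1+0.1062)^2 = 94.5602

R$94.56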